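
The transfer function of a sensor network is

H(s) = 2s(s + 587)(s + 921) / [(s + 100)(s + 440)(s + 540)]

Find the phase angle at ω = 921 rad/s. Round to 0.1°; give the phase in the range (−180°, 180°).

-15.4°

At s = jω = j921:
zero (s+587): 587 + j921 → |·| = √(587²+921²) = √1192810 ≈ 1092.2, ∠ = arctan(921/587) ≈ 57.49°
zero (s+921): 921 + j921 → |·| = √(921²+921²) = √1696482 ≈ 1302.5, ∠ = arctan(921/921) ≈ 45.00°
zero at origin: s = j921 → |·| = 921, ∠ = 90.00°
pole (s+100): 100 + j921 → |·| = √(100²+921²) = √858241 ≈ 926.41, ∠ = arctan(921/100) ≈ 83.80°
pole (s+440): 440 + j921 → |·| = √(440²+921²) = √1041841 ≈ 1020.7, ∠ = arctan(921/440) ≈ 64.46°
pole (s+540): 540 + j921 → |·| = √(540²+921²) = √1139841 ≈ 1067.6, ∠ = arctan(921/540) ≈ 59.62°
∠H = 192.49° − 207.88° = -15.39°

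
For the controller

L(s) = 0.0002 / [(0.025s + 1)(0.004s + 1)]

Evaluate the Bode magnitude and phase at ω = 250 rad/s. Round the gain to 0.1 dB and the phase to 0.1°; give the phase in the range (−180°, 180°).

At ω = 250 rad/s:
pole (1 + j250·0.025) = 1 + j6.25 → |·| ≈ 6.3295, ∠ ≈ 80.91°
pole (1 + j250·0.004) = 1 + j1 → |·| ≈ 1.4142, ∠ ≈ 45.00°
|L| = 0.0002 · 1 / (6.3295 · 1.4142) ≈ 2.2343e-05
Gain = 20 log₁₀(2.2343e-05) ≈ -93.02 dB
∠L = (0°) − (80.91° + 45.00°) = -125.91°

-93.0 dB, -125.9°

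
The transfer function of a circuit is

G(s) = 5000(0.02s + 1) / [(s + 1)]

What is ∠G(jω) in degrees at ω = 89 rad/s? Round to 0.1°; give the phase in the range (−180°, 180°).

At ω = 89 rad/s:
zero (1 + j89·0.02) = 1 + j1.78 → |·| ≈ 2.0417, ∠ ≈ 60.67°
pole (1 + j89·1) = 1 + j89 → |·| ≈ 89.006, ∠ ≈ 89.36°
∠G = (60.67°) − (89.36°) = -28.69°

-28.7°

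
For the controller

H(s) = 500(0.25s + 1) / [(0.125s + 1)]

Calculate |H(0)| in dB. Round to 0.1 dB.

54.0 dB

H(0) = 500 · 1 / 1 = 500
20 log₁₀(500) ≈ 53.98 dB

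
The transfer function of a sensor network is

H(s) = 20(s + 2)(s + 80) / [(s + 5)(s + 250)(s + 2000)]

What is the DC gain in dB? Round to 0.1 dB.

H(0) = 20·2·80 / (5·250·2000) = 0.00128
20 log₁₀(0.00128) ≈ -57.86 dB

-57.9 dB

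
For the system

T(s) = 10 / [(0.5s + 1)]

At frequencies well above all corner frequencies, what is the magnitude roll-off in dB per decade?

Each pole contributes −20 dB/decade at high frequency; each zero contributes +20 dB/decade.
Net: 0 zero(s) − 1 pole(s) → -20 dB/decade.

-20 dB/decade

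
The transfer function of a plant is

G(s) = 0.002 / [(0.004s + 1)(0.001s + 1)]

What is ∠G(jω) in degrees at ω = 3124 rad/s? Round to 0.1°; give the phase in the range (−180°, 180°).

-157.7°

At ω = 3124 rad/s:
pole (1 + j3124·0.004) = 1 + j12.496 → |·| ≈ 12.536, ∠ ≈ 85.42°
pole (1 + j3124·0.001) = 1 + j3.124 → |·| ≈ 3.2801, ∠ ≈ 72.25°
∠G = (0°) − (85.42° + 72.25°) = -157.67°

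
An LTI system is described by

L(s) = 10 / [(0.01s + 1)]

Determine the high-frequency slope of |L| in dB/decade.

Each pole contributes −20 dB/decade at high frequency; each zero contributes +20 dB/decade.
Net: 0 zero(s) − 1 pole(s) → -20 dB/decade.

-20 dB/decade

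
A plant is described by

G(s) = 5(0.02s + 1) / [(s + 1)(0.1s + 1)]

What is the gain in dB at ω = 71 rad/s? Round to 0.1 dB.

-35.4 dB

At ω = 71 rad/s:
zero (1 + j71·0.02) = 1 + j1.42 → |·| ≈ 1.7368, ∠ ≈ 54.85°
pole (1 + j71·1) = 1 + j71 → |·| ≈ 71.007, ∠ ≈ 89.19°
pole (1 + j71·0.1) = 1 + j7.1 → |·| ≈ 7.1701, ∠ ≈ 81.98°
|G| = 5 · 1.7368 / (71.007 · 7.1701) ≈ 0.017057
Gain = 20 log₁₀(0.017057) ≈ -35.36 dB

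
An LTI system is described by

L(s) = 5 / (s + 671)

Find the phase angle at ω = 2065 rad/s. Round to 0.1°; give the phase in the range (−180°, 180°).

Substitute s = j2065:
Numerator: 5 = 5 + j0
Denominator: (j2065) + 671 = 671 + j2065
|N| = √(5² + 0²) ≈ 5, ∠N ≈ 0.00°
|D| = √(671² + 2065²) ≈ 2171.3, ∠D ≈ 72.00°
∠L = 0.00° − 72.00° = -72.00°

-72.0°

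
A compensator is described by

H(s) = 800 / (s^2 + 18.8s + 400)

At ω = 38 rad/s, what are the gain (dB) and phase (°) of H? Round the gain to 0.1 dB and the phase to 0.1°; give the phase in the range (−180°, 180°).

At s = jω = j38:
quadratic: (j38)² + 18.8·j38 + 400 = -1044 + j714.4 → |·| ≈ 1265, ∠ ≈ 145.62°
|H| = 800 / 1265 ≈ 0.63241
Gain = 20 log₁₀(0.63241) ≈ -3.98 dB
∠H = 0.00° − 145.62° = -145.62°

-4.0 dB, -145.6°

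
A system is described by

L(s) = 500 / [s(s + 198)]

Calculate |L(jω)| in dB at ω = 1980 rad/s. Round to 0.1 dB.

At s = jω = j1980:
pole (s+198): 198 + j1980 → |·| = √(198²+1980²) = √3959604 ≈ 1989.9, ∠ = arctan(1980/198) ≈ 84.29°
pole at origin: |s| = 1980, ∠ = 90.00° (in denominator)
|L| = 500 / 3.94e+06 ≈ 0.0001269
Gain = 20 log₁₀(0.0001269) ≈ -77.93 dB

-77.9 dB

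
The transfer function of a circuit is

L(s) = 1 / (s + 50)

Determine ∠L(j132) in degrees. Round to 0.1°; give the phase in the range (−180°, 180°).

Substitute s = j132:
Numerator: 1 = 1 + j0
Denominator: (j132) + 50 = 50 + j132
|N| = √(1² + 0²) ≈ 1, ∠N ≈ 0.00°
|D| = √(50² + 132²) ≈ 141.15, ∠D ≈ 69.25°
∠L = 0.00° − 69.25° = -69.25°

-69.3°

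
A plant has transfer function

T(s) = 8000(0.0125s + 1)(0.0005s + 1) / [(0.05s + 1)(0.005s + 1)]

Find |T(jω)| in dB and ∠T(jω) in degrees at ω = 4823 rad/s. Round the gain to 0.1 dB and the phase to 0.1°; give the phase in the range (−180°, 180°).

46.7 dB, -20.9°

At ω = 4823 rad/s:
zero (1 + j4823·0.0125) = 1 + j60.2875 → |·| ≈ 60.296, ∠ ≈ 89.05°
zero (1 + j4823·0.0005) = 1 + j2.4115 → |·| ≈ 2.6106, ∠ ≈ 67.48°
pole (1 + j4823·0.05) = 1 + j241.15 → |·| ≈ 241.15, ∠ ≈ 89.76°
pole (1 + j4823·0.005) = 1 + j24.115 → |·| ≈ 24.136, ∠ ≈ 87.63°
|T| = 8000 · 60.296 · 2.6106 / (241.15 · 24.136) ≈ 216.35
Gain = 20 log₁₀(216.35) ≈ 46.70 dB
∠T = (89.05° + 67.48°) − (89.76° + 87.63°) = -20.86°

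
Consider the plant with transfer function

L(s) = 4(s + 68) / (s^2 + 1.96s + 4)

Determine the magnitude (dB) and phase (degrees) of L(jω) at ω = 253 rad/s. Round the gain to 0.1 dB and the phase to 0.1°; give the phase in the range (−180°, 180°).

-35.7 dB, -104.6°

At s = jω = j253:
zero (s+68): 68 + j253 → |·| = √(68²+253²) = √68633 ≈ 261.98, ∠ = arctan(253/68) ≈ 74.96°
quadratic: (j253)² + 1.96·j253 + 4 = -64005 + j495.88 → |·| ≈ 64007, ∠ ≈ 179.56°
|L| = 4 · 261.98 / 64007 ≈ 0.016372
Gain = 20 log₁₀(0.016372) ≈ -35.72 dB
∠L = 74.96° − 179.56° = -104.60°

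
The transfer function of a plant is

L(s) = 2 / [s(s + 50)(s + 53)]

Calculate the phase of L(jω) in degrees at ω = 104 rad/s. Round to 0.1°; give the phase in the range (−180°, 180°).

142.7°

At s = jω = j104:
pole (s+50): 50 + j104 → |·| = √(50²+104²) = √13316 ≈ 115.39, ∠ = arctan(104/50) ≈ 64.32°
pole (s+53): 53 + j104 → |·| = √(53²+104²) = √13625 ≈ 116.73, ∠ = arctan(104/53) ≈ 63.00°
pole at origin: |s| = 104, ∠ = 90.00° (in denominator)
∠L = 0.00° − 217.32° = -217.32° ≡ 142.68° (principal value)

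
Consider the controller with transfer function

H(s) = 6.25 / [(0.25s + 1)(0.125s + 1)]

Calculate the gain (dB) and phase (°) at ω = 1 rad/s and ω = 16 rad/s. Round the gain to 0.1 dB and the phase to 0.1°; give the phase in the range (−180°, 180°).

At ω = 1 rad/s:
pole (1 + j1·0.25) = 1 + j0.25 → |·| ≈ 1.0308, ∠ ≈ 14.04°
pole (1 + j1·0.125) = 1 + j0.125 → |·| ≈ 1.0078, ∠ ≈ 7.13°
|H| = 6.25 · 1 / (1.0308 · 1.0078) ≈ 6.0163
Gain = 20 log₁₀(6.0163) ≈ 15.59 dB
∠H = (0°) − (14.04° + 7.13°) = -21.17°

At ω = 16 rad/s:
pole (1 + j16·0.25) = 1 + j4 → |·| ≈ 4.1231, ∠ ≈ 75.96°
pole (1 + j16·0.125) = 1 + j2 → |·| ≈ 2.2361, ∠ ≈ 63.43°
|H| = 6.25 · 1 / (4.1231 · 2.2361) ≈ 0.6779
Gain = 20 log₁₀(0.6779) ≈ -3.38 dB
∠H = (0°) − (75.96° + 63.43°) = -139.39°

ω = 1: 15.6 dB, -21.2°; ω = 16: -3.4 dB, -139.4°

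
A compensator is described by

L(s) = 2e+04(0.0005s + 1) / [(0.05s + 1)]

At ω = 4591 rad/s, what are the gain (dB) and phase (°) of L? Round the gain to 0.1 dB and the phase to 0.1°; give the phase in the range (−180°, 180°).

46.8 dB, -23.3°

At ω = 4591 rad/s:
zero (1 + j4591·0.0005) = 1 + j2.2955 → |·| ≈ 2.5039, ∠ ≈ 66.46°
pole (1 + j4591·0.05) = 1 + j229.55 → |·| ≈ 229.55, ∠ ≈ 89.75°
|L| = 2e+04 · 2.5039 / (229.55) ≈ 218.16
Gain = 20 log₁₀(218.16) ≈ 46.78 dB
∠L = (66.46°) − (89.75°) = -23.29°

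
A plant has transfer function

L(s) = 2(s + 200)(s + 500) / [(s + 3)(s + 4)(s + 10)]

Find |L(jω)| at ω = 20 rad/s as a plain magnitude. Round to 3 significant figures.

21.8

At s = jω = j20:
zero (s+200): 200 + j20 → |·| = √(200²+20²) = √40400 ≈ 201, ∠ = arctan(20/200) ≈ 5.71°
zero (s+500): 500 + j20 → |·| = √(500²+20²) = √250400 ≈ 500.4, ∠ = arctan(20/500) ≈ 2.29°
pole (s+3): 3 + j20 → |·| = √(3²+20²) = √409 ≈ 20.224, ∠ = arctan(20/3) ≈ 81.47°
pole (s+4): 4 + j20 → |·| = √(4²+20²) = √416 ≈ 20.396, ∠ = arctan(20/4) ≈ 78.69°
pole (s+10): 10 + j20 → |·| = √(10²+20²) = √500 ≈ 22.361, ∠ = arctan(20/10) ≈ 63.43°
|L| = 2 · 1.0058e+05 / 9223.7 ≈ 21.809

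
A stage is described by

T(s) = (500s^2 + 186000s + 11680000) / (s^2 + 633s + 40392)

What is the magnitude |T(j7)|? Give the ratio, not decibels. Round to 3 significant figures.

Substitute s = j7:
Numerator: 500(j7)^2 + 186000(j7) + 11680000 = 11655500 + j1302000
Denominator: (j7)^2 + 633(j7) + 40392 = 40343 + j4431
|N| = √(11655500² + 1302000²) ≈ 1.1728e+07, ∠N ≈ 6.37°
|D| = √(40343² + 4431²) ≈ 40586, ∠D ≈ 6.27°
|T| = 1.1728e+07 / 40586 ≈ 288.97

289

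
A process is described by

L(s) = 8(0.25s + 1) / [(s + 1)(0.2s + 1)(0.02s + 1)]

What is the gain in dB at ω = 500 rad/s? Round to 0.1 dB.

At ω = 500 rad/s:
zero (1 + j500·0.25) = 1 + j125 → |·| ≈ 125, ∠ ≈ 89.54°
pole (1 + j500·1) = 1 + j500 → |·| ≈ 500, ∠ ≈ 89.89°
pole (1 + j500·0.2) = 1 + j100 → |·| ≈ 100, ∠ ≈ 89.43°
pole (1 + j500·0.02) = 1 + j10 → |·| ≈ 10.05, ∠ ≈ 84.29°
|L| = 8 · 125 / (500 · 100 · 10.05) ≈ 0.00199
Gain = 20 log₁₀(0.00199) ≈ -54.02 dB

-54.0 dB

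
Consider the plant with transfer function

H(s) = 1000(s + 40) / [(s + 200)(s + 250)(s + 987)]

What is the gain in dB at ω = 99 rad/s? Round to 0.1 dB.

At s = jω = j99:
zero (s+40): 40 + j99 → |·| = √(40²+99²) = √11401 ≈ 106.78, ∠ = arctan(99/40) ≈ 68.00°
pole (s+200): 200 + j99 → |·| = √(200²+99²) = √49801 ≈ 223.16, ∠ = arctan(99/200) ≈ 26.34°
pole (s+250): 250 + j99 → |·| = √(250²+99²) = √72301 ≈ 268.89, ∠ = arctan(99/250) ≈ 21.60°
pole (s+987): 987 + j99 → |·| = √(987²+99²) = √983970 ≈ 991.95, ∠ = arctan(99/987) ≈ 5.73°
|H| = 1000 · 106.78 / 5.9522e+07 ≈ 0.001794
Gain = 20 log₁₀(0.001794) ≈ -54.92 dB

-54.9 dB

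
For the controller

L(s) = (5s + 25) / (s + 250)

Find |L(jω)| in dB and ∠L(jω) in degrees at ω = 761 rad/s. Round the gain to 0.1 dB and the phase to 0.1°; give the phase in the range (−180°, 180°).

Substitute s = j761:
Numerator: 5(j761) + 25 = 25 + j3805
Denominator: (j761) + 250 = 250 + j761
|N| = √(25² + 3805²) ≈ 3805.1, ∠N ≈ 89.62°
|D| = √(250² + 761²) ≈ 801.01, ∠D ≈ 71.81°
|L| = 3805.1 / 801.01 ≈ 4.7504
Gain = 20 log₁₀(4.7504) ≈ 13.53 dB
∠L = 89.62° − 71.81° = 17.81°

13.5 dB, 17.8°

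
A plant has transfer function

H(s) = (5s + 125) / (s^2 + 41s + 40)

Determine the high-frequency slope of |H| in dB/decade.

Each pole contributes −20 dB/decade at high frequency; each zero contributes +20 dB/decade.
Net: 1 zero(s) − 2 pole(s) → -20 dB/decade.

-20 dB/decade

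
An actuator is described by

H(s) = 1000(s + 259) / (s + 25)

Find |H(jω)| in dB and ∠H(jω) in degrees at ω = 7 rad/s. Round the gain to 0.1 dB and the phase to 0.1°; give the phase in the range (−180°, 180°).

At s = jω = j7:
zero (s+259): 259 + j7 → |·| = √(259²+7²) = √67130 ≈ 259.09, ∠ = arctan(7/259) ≈ 1.55°
pole (s+25): 25 + j7 → |·| = √(25²+7²) = √674 ≈ 25.962, ∠ = arctan(7/25) ≈ 15.64°
|H| = 1000 · 259.09 / 25.962 ≈ 9979.6
Gain = 20 log₁₀(9979.6) ≈ 79.98 dB
∠H = 1.55° − 15.64° = -14.09°

80.0 dB, -14.1°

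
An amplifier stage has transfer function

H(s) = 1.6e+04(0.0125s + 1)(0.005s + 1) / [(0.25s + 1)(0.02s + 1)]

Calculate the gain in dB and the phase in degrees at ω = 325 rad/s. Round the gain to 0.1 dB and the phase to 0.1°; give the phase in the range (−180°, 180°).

At ω = 325 rad/s:
zero (1 + j325·0.0125) = 1 + j4.0625 → |·| ≈ 4.1838, ∠ ≈ 76.17°
zero (1 + j325·0.005) = 1 + j1.625 → |·| ≈ 1.908, ∠ ≈ 58.39°
pole (1 + j325·0.25) = 1 + j81.25 → |·| ≈ 81.256, ∠ ≈ 89.29°
pole (1 + j325·0.02) = 1 + j6.5 → |·| ≈ 6.5765, ∠ ≈ 81.25°
|H| = 1.6e+04 · 4.1838 · 1.908 / (81.256 · 6.5765) ≈ 239.01
Gain = 20 log₁₀(239.01) ≈ 47.57 dB
∠H = (76.17° + 58.39°) − (89.29° + 81.25°) = -35.98°

47.6 dB, -36.0°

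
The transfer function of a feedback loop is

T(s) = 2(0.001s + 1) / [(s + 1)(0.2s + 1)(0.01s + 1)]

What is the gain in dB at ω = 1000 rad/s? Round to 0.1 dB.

At ω = 1000 rad/s:
zero (1 + j1000·0.001) = 1 + j1 → |·| ≈ 1.4142, ∠ ≈ 45.00°
pole (1 + j1000·1) = 1 + j1000 → |·| ≈ 1000, ∠ ≈ 89.94°
pole (1 + j1000·0.2) = 1 + j200 → |·| ≈ 200, ∠ ≈ 89.71°
pole (1 + j1000·0.01) = 1 + j10 → |·| ≈ 10.05, ∠ ≈ 84.29°
|T| = 2 · 1.4142 / (1000 · 200 · 10.05) ≈ 1.4072e-06
Gain = 20 log₁₀(1.4072e-06) ≈ -117.03 dB

-117.0 dB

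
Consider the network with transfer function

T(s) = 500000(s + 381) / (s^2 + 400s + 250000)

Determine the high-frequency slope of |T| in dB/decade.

-20 dB/decade

Each pole contributes −20 dB/decade at high frequency; each zero contributes +20 dB/decade.
Net: 1 zero(s) − 2 pole(s) → -20 dB/decade.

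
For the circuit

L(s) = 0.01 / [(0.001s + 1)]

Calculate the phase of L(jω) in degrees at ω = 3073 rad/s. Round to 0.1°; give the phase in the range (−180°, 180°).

At ω = 3073 rad/s:
pole (1 + j3073·0.001) = 1 + j3.073 → |·| ≈ 3.2316, ∠ ≈ 71.97°
∠L = (0°) − (71.97°) = -71.97°

-72.0°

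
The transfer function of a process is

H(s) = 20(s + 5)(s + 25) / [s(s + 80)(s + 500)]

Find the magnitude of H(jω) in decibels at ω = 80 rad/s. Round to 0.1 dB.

At s = jω = j80:
zero (s+5): 5 + j80 → |·| = √(5²+80²) = √6425 ≈ 80.156, ∠ = arctan(80/5) ≈ 86.42°
zero (s+25): 25 + j80 → |·| = √(25²+80²) = √7025 ≈ 83.815, ∠ = arctan(80/25) ≈ 72.65°
pole (s+80): 80 + j80 → |·| = √(80²+80²) = √12800 ≈ 113.14, ∠ = arctan(80/80) ≈ 45.00°
pole (s+500): 500 + j80 → |·| = √(500²+80²) = √256400 ≈ 506.36, ∠ = arctan(80/500) ≈ 9.09°
pole at origin: |s| = 80, ∠ = 90.00° (in denominator)
|H| = 20 · 6718.3 / 4.5832e+06 ≈ 0.029317
Gain = 20 log₁₀(0.029317) ≈ -30.66 dB

-30.7 dB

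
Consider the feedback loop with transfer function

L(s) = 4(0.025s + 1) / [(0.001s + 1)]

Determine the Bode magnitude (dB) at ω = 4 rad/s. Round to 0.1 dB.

At ω = 4 rad/s:
zero (1 + j4·0.025) = 1 + j0.1 → |·| ≈ 1.005, ∠ ≈ 5.71°
pole (1 + j4·0.001) = 1 + j0.004 → |·| ≈ 1, ∠ ≈ 0.23°
|L| = 4 · 1.005 / (1) ≈ 4.02
Gain = 20 log₁₀(4.02) ≈ 12.08 dB

12.1 dB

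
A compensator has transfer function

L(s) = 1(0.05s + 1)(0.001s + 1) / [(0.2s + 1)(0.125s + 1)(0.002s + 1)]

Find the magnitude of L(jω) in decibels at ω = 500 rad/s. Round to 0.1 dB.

-50.0 dB

At ω = 500 rad/s:
zero (1 + j500·0.05) = 1 + j25 → |·| ≈ 25.02, ∠ ≈ 87.71°
zero (1 + j500·0.001) = 1 + j0.5 → |·| ≈ 1.118, ∠ ≈ 26.57°
pole (1 + j500·0.2) = 1 + j100 → |·| ≈ 100, ∠ ≈ 89.43°
pole (1 + j500·0.125) = 1 + j62.5 → |·| ≈ 62.508, ∠ ≈ 89.08°
pole (1 + j500·0.002) = 1 + j1 → |·| ≈ 1.4142, ∠ ≈ 45.00°
|L| = 1 · 25.02 · 1.118 / (100 · 62.508 · 1.4142) ≈ 0.0031643
Gain = 20 log₁₀(0.0031643) ≈ -49.99 dB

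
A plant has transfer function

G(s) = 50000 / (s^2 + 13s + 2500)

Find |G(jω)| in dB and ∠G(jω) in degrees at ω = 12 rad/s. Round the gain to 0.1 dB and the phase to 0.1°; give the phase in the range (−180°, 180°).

26.5 dB, -3.8°

At s = jω = j12:
quadratic: (j12)² + 13·j12 + 2500 = 2356 + j156 → |·| ≈ 2361.2, ∠ ≈ 3.79°
|G| = 50000 / 2361.2 ≈ 21.176
Gain = 20 log₁₀(21.176) ≈ 26.52 dB
∠G = 0.00° − 3.79° = -3.79°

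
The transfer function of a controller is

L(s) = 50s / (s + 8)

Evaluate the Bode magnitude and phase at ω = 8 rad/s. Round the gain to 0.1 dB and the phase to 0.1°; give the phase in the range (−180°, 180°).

At s = jω = j8:
zero at origin: s = j8 → |·| = 8, ∠ = 90.00°
pole (s+8): 8 + j8 → |·| = √(8²+8²) = √128 ≈ 11.314, ∠ = arctan(8/8) ≈ 45.00°
|L| = 50 · 8 / 11.314 ≈ 35.354
Gain = 20 log₁₀(35.354) ≈ 30.97 dB
∠L = 90.00° − 45.00° = 45.00°

31.0 dB, 45.0°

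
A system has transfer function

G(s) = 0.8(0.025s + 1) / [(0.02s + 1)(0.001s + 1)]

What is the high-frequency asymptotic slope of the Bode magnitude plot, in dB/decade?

Each pole contributes −20 dB/decade at high frequency; each zero contributes +20 dB/decade.
Net: 1 zero(s) − 2 pole(s) → -20 dB/decade.

-20 dB/decade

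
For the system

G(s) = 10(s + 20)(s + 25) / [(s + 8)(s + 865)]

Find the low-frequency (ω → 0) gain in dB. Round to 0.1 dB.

G(0) = 10·20·25 / (8·865) ≈ 0.72254
20 log₁₀(0.72254) ≈ -2.82 dB

-2.8 dB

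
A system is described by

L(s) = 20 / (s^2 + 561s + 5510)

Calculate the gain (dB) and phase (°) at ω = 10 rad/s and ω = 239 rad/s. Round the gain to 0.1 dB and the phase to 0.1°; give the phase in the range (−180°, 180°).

Substitute s = j10:
Numerator: 20 = 20 + j0
Denominator: (j10)^2 + 561(j10) + 5510 = 5410 + j5610
|N| = √(20² + 0²) ≈ 20, ∠N ≈ 0.00°
|D| = √(5410² + 5610²) ≈ 7793.6, ∠D ≈ 46.04°
|L| = 20 / 7793.6 ≈ 0.0025662
Gain = 20 log₁₀(0.0025662) ≈ -51.81 dB
∠L = 0.00° − 46.04° = -46.04°

Substitute s = j239:
Numerator: 20 = 20 + j0
Denominator: (j239)^2 + 561(j239) + 5510 = -51611 + j134079
|N| = √(20² + 0²) ≈ 20, ∠N ≈ 0.00°
|D| = √(51611² + 134079²) ≈ 1.4367e+05, ∠D ≈ 111.05°
|L| = 20 / 1.4367e+05 ≈ 0.00013921
Gain = 20 log₁₀(0.00013921) ≈ -77.13 dB
∠L = 0.00° − 111.05° = -111.05°

ω = 10: -51.8 dB, -46.0°; ω = 239: -77.1 dB, -111.1°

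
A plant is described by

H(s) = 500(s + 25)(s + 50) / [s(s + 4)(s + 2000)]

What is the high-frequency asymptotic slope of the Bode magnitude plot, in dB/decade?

Each pole contributes −20 dB/decade at high frequency; each zero contributes +20 dB/decade.
Net: 2 zero(s) − 3 pole(s) → -20 dB/decade.

-20 dB/decade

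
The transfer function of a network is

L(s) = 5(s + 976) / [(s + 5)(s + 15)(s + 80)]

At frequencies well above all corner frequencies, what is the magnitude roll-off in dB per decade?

Each pole contributes −20 dB/decade at high frequency; each zero contributes +20 dB/decade.
Net: 1 zero(s) − 3 pole(s) → -40 dB/decade.

-40 dB/decade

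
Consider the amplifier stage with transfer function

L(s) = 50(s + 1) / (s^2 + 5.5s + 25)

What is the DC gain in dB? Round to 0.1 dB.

L(0) = 50·1 / 25 = 2
20 log₁₀(2) ≈ 6.02 dB

6.0 dB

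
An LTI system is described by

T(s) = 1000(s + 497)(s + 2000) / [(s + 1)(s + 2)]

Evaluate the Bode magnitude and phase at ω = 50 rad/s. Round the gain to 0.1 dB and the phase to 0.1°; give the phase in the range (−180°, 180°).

At s = jω = j50:
zero (s+497): 497 + j50 → |·| = √(497²+50²) = √249509 ≈ 499.51, ∠ = arctan(50/497) ≈ 5.74°
zero (s+2000): 2000 + j50 → |·| = √(2000²+50²) = √4002500 ≈ 2000.6, ∠ = arctan(50/2000) ≈ 1.43°
pole (s+1): 1 + j50 → |·| = √(1²+50²) = √2501 ≈ 50.01, ∠ = arctan(50/1) ≈ 88.85°
pole (s+2): 2 + j50 → |·| = √(2²+50²) = √2504 ≈ 50.04, ∠ = arctan(50/2) ≈ 87.71°
|T| = 1000 · 9.9932e+05 / 2502.5 ≈ 3.9933e+05
Gain = 20 log₁₀(3.9933e+05) ≈ 112.03 dB
∠T = 7.17° − 176.56° = -169.39°

112.0 dB, -169.4°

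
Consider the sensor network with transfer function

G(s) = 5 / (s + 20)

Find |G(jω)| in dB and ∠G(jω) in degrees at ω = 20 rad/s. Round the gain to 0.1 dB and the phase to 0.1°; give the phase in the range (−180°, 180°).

At s = jω = j20:
pole (s+20): 20 + j20 → |·| = √(20²+20²) = √800 ≈ 28.284, ∠ = arctan(20/20) ≈ 45.00°
|G| = 5 / 28.284 ≈ 0.17678
Gain = 20 log₁₀(0.17678) ≈ -15.05 dB
∠G = 0.00° − 45.00° = -45.00°

-15.1 dB, -45.0°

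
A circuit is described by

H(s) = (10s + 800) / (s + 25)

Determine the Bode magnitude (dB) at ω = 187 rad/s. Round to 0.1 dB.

20.7 dB

Substitute s = j187:
Numerator: 10(j187) + 800 = 800 + j1870
Denominator: (j187) + 25 = 25 + j187
|N| = √(800² + 1870²) ≈ 2033.9, ∠N ≈ 66.84°
|D| = √(25² + 187²) ≈ 188.66, ∠D ≈ 82.39°
|H| = 2033.9 / 188.66 ≈ 10.781
Gain = 20 log₁₀(10.781) ≈ 20.65 dB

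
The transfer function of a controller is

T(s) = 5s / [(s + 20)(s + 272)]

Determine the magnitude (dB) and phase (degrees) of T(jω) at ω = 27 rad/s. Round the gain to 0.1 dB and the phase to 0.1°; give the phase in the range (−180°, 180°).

-36.7 dB, 30.9°

At s = jω = j27:
zero at origin: s = j27 → |·| = 27, ∠ = 90.00°
pole (s+20): 20 + j27 → |·| = √(20²+27²) = √1129 ≈ 33.601, ∠ = arctan(27/20) ≈ 53.47°
pole (s+272): 272 + j27 → |·| = √(272²+27²) = √74713 ≈ 273.34, ∠ = arctan(27/272) ≈ 5.67°
|T| = 5 · 27 / 9184.5 ≈ 0.014699
Gain = 20 log₁₀(0.014699) ≈ -36.65 dB
∠T = 90.00° − 59.14° = 30.86°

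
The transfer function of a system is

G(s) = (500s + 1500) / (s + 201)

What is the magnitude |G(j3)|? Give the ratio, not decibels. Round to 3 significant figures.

10.6

Substitute s = j3:
Numerator: 500(j3) + 1500 = 1500 + j1500
Denominator: (j3) + 201 = 201 + j3
|N| = √(1500² + 1500²) ≈ 2121.3, ∠N ≈ 45.00°
|D| = √(201² + 3²) ≈ 201.02, ∠D ≈ 0.86°
|G| = 2121.3 / 201.02 ≈ 10.553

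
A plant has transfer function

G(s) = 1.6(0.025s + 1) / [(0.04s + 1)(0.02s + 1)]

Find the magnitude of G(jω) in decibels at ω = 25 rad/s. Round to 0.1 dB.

1.5 dB

At ω = 25 rad/s:
zero (1 + j25·0.025) = 1 + j0.625 → |·| ≈ 1.1792, ∠ ≈ 32.01°
pole (1 + j25·0.04) = 1 + j1 → |·| ≈ 1.4142, ∠ ≈ 45.00°
pole (1 + j25·0.02) = 1 + j0.5 → |·| ≈ 1.118, ∠ ≈ 26.57°
|G| = 1.6 · 1.1792 / (1.4142 · 1.118) ≈ 1.1933
Gain = 20 log₁₀(1.1933) ≈ 1.53 dB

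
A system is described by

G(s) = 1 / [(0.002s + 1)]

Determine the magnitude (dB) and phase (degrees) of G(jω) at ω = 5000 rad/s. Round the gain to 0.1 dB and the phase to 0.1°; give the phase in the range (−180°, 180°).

At ω = 5000 rad/s:
pole (1 + j5000·0.002) = 1 + j10 → |·| ≈ 10.05, ∠ ≈ 84.29°
|G| = 1 · 1 / (10.05) ≈ 0.099502
Gain = 20 log₁₀(0.099502) ≈ -20.04 dB
∠G = (0°) − (84.29°) = -84.29°

-20.0 dB, -84.3°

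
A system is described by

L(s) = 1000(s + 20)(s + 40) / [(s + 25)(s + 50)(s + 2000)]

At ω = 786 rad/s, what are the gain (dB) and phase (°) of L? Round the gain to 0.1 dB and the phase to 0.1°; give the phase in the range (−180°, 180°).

At s = jω = j786:
zero (s+20): 20 + j786 → |·| = √(20²+786²) = √618196 ≈ 786.25, ∠ = arctan(786/20) ≈ 88.54°
zero (s+40): 40 + j786 → |·| = √(40²+786²) = √619396 ≈ 787.02, ∠ = arctan(786/40) ≈ 87.09°
pole (s+25): 25 + j786 → |·| = √(25²+786²) = √618421 ≈ 786.4, ∠ = arctan(786/25) ≈ 88.18°
pole (s+50): 50 + j786 → |·| = √(50²+786²) = √620296 ≈ 787.59, ∠ = arctan(786/50) ≈ 86.36°
pole (s+2000): 2000 + j786 → |·| = √(2000²+786²) = √4617796 ≈ 2148.9, ∠ = arctan(786/2000) ≈ 21.45°
|L| = 1000 · 6.1879e+05 / 1.3309e+09 ≈ 0.46494
Gain = 20 log₁₀(0.46494) ≈ -6.65 dB
∠L = 175.63° − 195.99° = -20.36°

-6.7 dB, -20.4°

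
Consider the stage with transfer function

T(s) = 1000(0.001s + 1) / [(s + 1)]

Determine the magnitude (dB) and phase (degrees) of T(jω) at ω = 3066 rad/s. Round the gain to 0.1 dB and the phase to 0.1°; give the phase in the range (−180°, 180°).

0.4 dB, -18.0°

At ω = 3066 rad/s:
zero (1 + j3066·0.001) = 1 + j3.066 → |·| ≈ 3.225, ∠ ≈ 71.94°
pole (1 + j3066·1) = 1 + j3066 → |·| ≈ 3066, ∠ ≈ 89.98°
|T| = 1000 · 3.225 / (3066) ≈ 1.0519
Gain = 20 log₁₀(1.0519) ≈ 0.44 dB
∠T = (71.94°) − (89.98°) = -18.04°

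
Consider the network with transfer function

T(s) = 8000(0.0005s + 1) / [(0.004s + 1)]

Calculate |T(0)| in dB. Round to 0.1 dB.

T(0) = 8000 · 1 / 1 = 8000
20 log₁₀(8000) ≈ 78.06 dB

78.1 dB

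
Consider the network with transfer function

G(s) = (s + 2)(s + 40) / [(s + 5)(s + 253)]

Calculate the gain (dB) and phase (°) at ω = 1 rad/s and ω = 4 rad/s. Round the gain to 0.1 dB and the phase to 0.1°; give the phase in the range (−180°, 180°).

ω = 1: -23.2 dB, 16.5°; ω = 4: -19.1 dB, 29.6°

At s = jω = j1:
zero (s+2): 2 + j1 → |·| = √(2²+1²) = √5 ≈ 2.2361, ∠ = arctan(1/2) ≈ 26.57°
zero (s+40): 40 + j1 → |·| = √(40²+1²) = √1601 ≈ 40.012, ∠ = arctan(1/40) ≈ 1.43°
pole (s+5): 5 + j1 → |·| = √(5²+1²) = √26 ≈ 5.099, ∠ = arctan(1/5) ≈ 11.31°
pole (s+253): 253 + j1 → |·| = √(253²+1²) = √64010 ≈ 253, ∠ = arctan(1/253) ≈ 0.23°
|G| = 1 · 89.471 / 1290 ≈ 0.069357
Gain = 20 log₁₀(0.069357) ≈ -23.18 dB
∠G = 28.00° − 11.54° = 16.46°

At s = jω = j4:
zero (s+2): 2 + j4 → |·| = √(2²+4²) = √20 ≈ 4.4721, ∠ = arctan(4/2) ≈ 63.43°
zero (s+40): 40 + j4 → |·| = √(40²+4²) = √1616 ≈ 40.2, ∠ = arctan(4/40) ≈ 5.71°
pole (s+5): 5 + j4 → |·| = √(5²+4²) = √41 ≈ 6.4031, ∠ = arctan(4/5) ≈ 38.66°
pole (s+253): 253 + j4 → |·| = √(253²+4²) = √64025 ≈ 253.03, ∠ = arctan(4/253) ≈ 0.91°
|G| = 1 · 179.78 / 1620.2 ≈ 0.11096
Gain = 20 log₁₀(0.11096) ≈ -19.10 dB
∠G = 69.14° − 39.57° = 29.57°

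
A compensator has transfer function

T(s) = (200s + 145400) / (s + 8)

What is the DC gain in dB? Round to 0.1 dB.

T(0) = 145400 / 8 = 18175
20 log₁₀(18175) ≈ 85.19 dB

85.2 dB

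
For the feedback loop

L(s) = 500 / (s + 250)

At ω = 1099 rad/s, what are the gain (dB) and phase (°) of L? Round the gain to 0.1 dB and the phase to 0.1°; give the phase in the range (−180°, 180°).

-7.1 dB, -77.2°

At s = jω = j1099:
pole (s+250): 250 + j1099 → |·| = √(250²+1099²) = √1270301 ≈ 1127.1, ∠ = arctan(1099/250) ≈ 77.18°
|L| = 500 / 1127.1 ≈ 0.44362
Gain = 20 log₁₀(0.44362) ≈ -7.06 dB
∠L = 0.00° − 77.18° = -77.18°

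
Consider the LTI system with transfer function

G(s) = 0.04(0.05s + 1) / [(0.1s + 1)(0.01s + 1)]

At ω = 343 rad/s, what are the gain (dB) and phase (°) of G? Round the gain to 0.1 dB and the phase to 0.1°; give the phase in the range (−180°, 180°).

-45.0 dB, -75.4°

At ω = 343 rad/s:
zero (1 + j343·0.05) = 1 + j17.15 → |·| ≈ 17.179, ∠ ≈ 86.66°
pole (1 + j343·0.1) = 1 + j34.3 → |·| ≈ 34.315, ∠ ≈ 88.33°
pole (1 + j343·0.01) = 1 + j3.43 → |·| ≈ 3.5728, ∠ ≈ 73.75°
|G| = 0.04 · 17.179 / (34.315 · 3.5728) ≈ 0.0056049
Gain = 20 log₁₀(0.0056049) ≈ -45.03 dB
∠G = (86.66°) − (88.33° + 73.75°) = -75.42°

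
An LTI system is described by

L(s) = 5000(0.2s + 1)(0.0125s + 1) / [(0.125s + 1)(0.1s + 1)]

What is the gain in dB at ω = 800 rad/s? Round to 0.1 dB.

60.0 dB

At ω = 800 rad/s:
zero (1 + j800·0.2) = 1 + j160 → |·| ≈ 160, ∠ ≈ 89.64°
zero (1 + j800·0.0125) = 1 + j10 → |·| ≈ 10.05, ∠ ≈ 84.29°
pole (1 + j800·0.125) = 1 + j100 → |·| ≈ 100, ∠ ≈ 89.43°
pole (1 + j800·0.1) = 1 + j80 → |·| ≈ 80.006, ∠ ≈ 89.28°
|L| = 5000 · 160 · 10.05 / (100 · 80.006) ≈ 1004.9
Gain = 20 log₁₀(1004.9) ≈ 60.04 dB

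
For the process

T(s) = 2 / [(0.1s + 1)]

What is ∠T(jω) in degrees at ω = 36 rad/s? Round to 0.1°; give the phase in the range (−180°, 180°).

-74.5°

At ω = 36 rad/s:
pole (1 + j36·0.1) = 1 + j3.6 → |·| ≈ 3.7363, ∠ ≈ 74.48°
∠T = (0°) − (74.48°) = -74.48°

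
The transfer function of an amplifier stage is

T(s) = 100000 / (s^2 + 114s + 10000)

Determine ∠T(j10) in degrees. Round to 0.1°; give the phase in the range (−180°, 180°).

-6.6°

At s = jω = j10:
quadratic: (j10)² + 114·j10 + 10000 = 9900 + j1140 → |·| ≈ 9965.4, ∠ ≈ 6.57°
∠T = 0.00° − 6.57° = -6.57°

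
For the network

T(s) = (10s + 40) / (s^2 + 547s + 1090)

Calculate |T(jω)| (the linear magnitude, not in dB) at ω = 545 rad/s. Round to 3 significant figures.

Substitute s = j545:
Numerator: 10(j545) + 40 = 40 + j5450
Denominator: (j545)^2 + 547(j545) + 1090 = -295935 + j298115
|N| = √(40² + 5450²) ≈ 5450.1, ∠N ≈ 89.58°
|D| = √(295935² + 298115²) ≈ 4.2006e+05, ∠D ≈ 134.79°
|T| = 5450.1 / 4.2006e+05 ≈ 0.012975

0.0130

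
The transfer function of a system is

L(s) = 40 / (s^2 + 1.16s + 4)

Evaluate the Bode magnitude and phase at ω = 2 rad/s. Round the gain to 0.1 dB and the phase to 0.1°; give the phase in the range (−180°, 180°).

24.7 dB, -90.0°

At s = jω = j2:
quadratic: (j2)² + 1.16·j2 + 4 = 0 + j2.32 → |·| ≈ 2.32, ∠ ≈ 90.00°
|L| = 40 / 2.32 ≈ 17.241
Gain = 20 log₁₀(17.241) ≈ 24.73 dB
∠L = 0.00° − 90.00° = -90.00°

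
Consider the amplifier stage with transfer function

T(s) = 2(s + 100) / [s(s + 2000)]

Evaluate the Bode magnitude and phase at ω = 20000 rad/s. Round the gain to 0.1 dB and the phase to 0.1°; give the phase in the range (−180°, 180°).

-80.0 dB, -84.6°

At s = jω = j20000:
zero (s+100): 100 + j20000 → |·| = √(100²+20000²) = √400010000 ≈ 20000, ∠ = arctan(20000/100) ≈ 89.71°
pole (s+2000): 2000 + j20000 → |·| = √(2000²+20000²) = √404000000 ≈ 20100, ∠ = arctan(20000/2000) ≈ 84.29°
pole at origin: |s| = 20000, ∠ = 90.00° (in denominator)
|T| = 2 · 20000 / 4.02e+08 ≈ 9.9502e-05
Gain = 20 log₁₀(9.9502e-05) ≈ -80.04 dB
∠T = 89.71° − 174.29° = -84.58°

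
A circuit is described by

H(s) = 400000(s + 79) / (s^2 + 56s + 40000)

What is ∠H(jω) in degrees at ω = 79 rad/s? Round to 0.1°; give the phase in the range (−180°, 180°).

37.5°

At s = jω = j79:
zero (s+79): 79 + j79 → |·| = √(79²+79²) = √12482 ≈ 111.72, ∠ = arctan(79/79) ≈ 45.00°
quadratic: (j79)² + 56·j79 + 40000 = 33759 + j4424 → |·| ≈ 34048, ∠ ≈ 7.47°
∠H = 45.00° − 7.47° = 37.53°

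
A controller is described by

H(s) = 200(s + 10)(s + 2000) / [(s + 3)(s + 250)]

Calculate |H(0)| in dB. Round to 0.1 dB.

H(0) = 200·10·2000 / (3·250) ≈ 5333.3
20 log₁₀(5333.3) ≈ 74.54 dB

74.5 dB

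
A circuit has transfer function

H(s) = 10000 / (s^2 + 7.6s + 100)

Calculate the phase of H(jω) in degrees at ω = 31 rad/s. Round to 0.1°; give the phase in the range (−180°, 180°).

-164.7°

At s = jω = j31:
quadratic: (j31)² + 7.6·j31 + 100 = -861 + j235.6 → |·| ≈ 892.65, ∠ ≈ 164.70°
∠H = 0.00° − 164.70° = -164.70°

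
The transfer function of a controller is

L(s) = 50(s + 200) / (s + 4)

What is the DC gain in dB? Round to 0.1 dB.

68.0 dB

L(0) = 50·200 / (4) = 2500
20 log₁₀(2500) ≈ 67.96 dB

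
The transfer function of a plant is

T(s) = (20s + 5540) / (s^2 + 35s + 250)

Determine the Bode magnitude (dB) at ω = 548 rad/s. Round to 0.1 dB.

Substitute s = j548:
Numerator: 20(j548) + 5540 = 5540 + j10960
Denominator: (j548)^2 + 35(j548) + 250 = -300054 + j19180
|N| = √(5540² + 10960²) ≈ 12281, ∠N ≈ 63.18°
|D| = √(300054² + 19180²) ≈ 3.0067e+05, ∠D ≈ 176.34°
|T| = 12281 / 3.0067e+05 ≈ 0.040845
Gain = 20 log₁₀(0.040845) ≈ -27.78 dB

-27.8 dB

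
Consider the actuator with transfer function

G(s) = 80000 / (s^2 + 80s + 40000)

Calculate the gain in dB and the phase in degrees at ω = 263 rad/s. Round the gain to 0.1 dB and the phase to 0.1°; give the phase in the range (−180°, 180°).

At s = jω = j263:
quadratic: (j263)² + 80·j263 + 40000 = -29169 + j21040 → |·| ≈ 35965, ∠ ≈ 144.20°
|G| = 80000 / 35965 ≈ 2.2244
Gain = 20 log₁₀(2.2244) ≈ 6.94 dB
∠G = 0.00° − 144.20° = -144.20°

6.9 dB, -144.2°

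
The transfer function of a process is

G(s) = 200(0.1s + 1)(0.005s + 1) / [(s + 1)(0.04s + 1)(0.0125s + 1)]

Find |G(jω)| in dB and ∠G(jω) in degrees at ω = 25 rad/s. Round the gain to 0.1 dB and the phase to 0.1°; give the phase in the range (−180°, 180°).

23.3 dB, -74.7°

At ω = 25 rad/s:
zero (1 + j25·0.1) = 1 + j2.5 → |·| ≈ 2.6926, ∠ ≈ 68.20°
zero (1 + j25·0.005) = 1 + j0.125 → |·| ≈ 1.0078, ∠ ≈ 7.13°
pole (1 + j25·1) = 1 + j25 → |·| ≈ 25.02, ∠ ≈ 87.71°
pole (1 + j25·0.04) = 1 + j1 → |·| ≈ 1.4142, ∠ ≈ 45.00°
pole (1 + j25·0.0125) = 1 + j0.3125 → |·| ≈ 1.0477, ∠ ≈ 17.35°
|G| = 200 · 2.6926 · 1.0078 / (25.02 · 1.4142 · 1.0477) ≈ 14.64
Gain = 20 log₁₀(14.64) ≈ 23.31 dB
∠G = (68.20° + 7.13°) − (87.71° + 45.00° + 17.35°) = -74.73°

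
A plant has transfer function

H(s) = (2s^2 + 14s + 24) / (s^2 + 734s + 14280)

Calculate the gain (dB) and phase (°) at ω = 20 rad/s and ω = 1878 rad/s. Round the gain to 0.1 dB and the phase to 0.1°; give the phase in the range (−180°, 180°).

ω = 20: -27.8 dB, 113.6°; ω = 1878: 5.4 dB, 21.2°

Substitute s = j20:
Numerator: 2(j20)^2 + 14(j20) + 24 = -776 + j280
Denominator: (j20)^2 + 734(j20) + 14280 = 13880 + j14680
|N| = √(776² + 280²) ≈ 824.97, ∠N ≈ 160.16°
|D| = √(13880² + 14680²) ≈ 20203, ∠D ≈ 46.60°
|H| = 824.97 / 20203 ≈ 0.040834
Gain = 20 log₁₀(0.040834) ≈ -27.78 dB
∠H = 160.16° − 46.60° = 113.56°

Substitute s = j1878:
Numerator: 2(j1878)^2 + 14(j1878) + 24 = -7053744 + j26292
Denominator: (j1878)^2 + 734(j1878) + 14280 = -3512604 + j1378452
|N| = √(7053744² + 26292²) ≈ 7.0538e+06, ∠N ≈ 179.79°
|D| = √(3512604² + 1378452²) ≈ 3.7734e+06, ∠D ≈ 158.57°
|H| = 7.0538e+06 / 3.7734e+06 ≈ 1.8693
Gain = 20 log₁₀(1.8693) ≈ 5.43 dB
∠H = 179.79° − 158.57° = 21.22°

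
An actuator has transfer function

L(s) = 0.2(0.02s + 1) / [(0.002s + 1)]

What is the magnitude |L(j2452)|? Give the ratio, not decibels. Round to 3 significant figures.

At ω = 2452 rad/s:
zero (1 + j2452·0.02) = 1 + j49.04 → |·| ≈ 49.05, ∠ ≈ 88.83°
pole (1 + j2452·0.002) = 1 + j4.904 → |·| ≈ 5.0049, ∠ ≈ 78.47°
|L| = 0.2 · 49.05 / (5.0049) ≈ 1.9601

1.96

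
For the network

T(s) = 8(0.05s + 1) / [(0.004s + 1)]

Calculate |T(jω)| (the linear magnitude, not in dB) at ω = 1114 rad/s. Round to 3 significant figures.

97.6

At ω = 1114 rad/s:
zero (1 + j1114·0.05) = 1 + j55.7 → |·| ≈ 55.709, ∠ ≈ 88.97°
pole (1 + j1114·0.004) = 1 + j4.456 → |·| ≈ 4.5668, ∠ ≈ 77.35°
|T| = 8 · 55.709 / (4.5668) ≈ 97.59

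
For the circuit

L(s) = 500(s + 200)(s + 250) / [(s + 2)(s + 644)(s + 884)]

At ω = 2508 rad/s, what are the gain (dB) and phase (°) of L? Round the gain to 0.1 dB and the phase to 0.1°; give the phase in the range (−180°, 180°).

-14.7 dB, -66.4°

At s = jω = j2508:
zero (s+200): 200 + j2508 → |·| = √(200²+2508²) = √6330064 ≈ 2516, ∠ = arctan(2508/200) ≈ 85.44°
zero (s+250): 250 + j2508 → |·| = √(250²+2508²) = √6352564 ≈ 2520.4, ∠ = arctan(2508/250) ≈ 84.31°
pole (s+2): 2 + j2508 → |·| = √(2²+2508²) = √6290068 ≈ 2508, ∠ = arctan(2508/2) ≈ 89.95°
pole (s+644): 644 + j2508 → |·| = √(644²+2508²) = √6704800 ≈ 2589.4, ∠ = arctan(2508/644) ≈ 75.60°
pole (s+884): 884 + j2508 → |·| = √(884²+2508²) = √7071520 ≈ 2659.2, ∠ = arctan(2508/884) ≈ 70.58°
|L| = 500 · 6.3413e+06 / 1.7269e+10 ≈ 0.1836
Gain = 20 log₁₀(0.1836) ≈ -14.72 dB
∠L = 169.75° − 236.13° = -66.38°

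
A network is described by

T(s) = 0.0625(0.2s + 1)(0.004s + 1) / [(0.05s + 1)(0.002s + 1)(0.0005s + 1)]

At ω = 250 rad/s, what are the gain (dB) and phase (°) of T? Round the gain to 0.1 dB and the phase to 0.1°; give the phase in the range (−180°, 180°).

-10.1 dB, 14.7°

At ω = 250 rad/s:
zero (1 + j250·0.2) = 1 + j50 → |·| ≈ 50.01, ∠ ≈ 88.85°
zero (1 + j250·0.004) = 1 + j1 → |·| ≈ 1.4142, ∠ ≈ 45.00°
pole (1 + j250·0.05) = 1 + j12.5 → |·| ≈ 12.54, ∠ ≈ 85.43°
pole (1 + j250·0.002) = 1 + j0.5 → |·| ≈ 1.118, ∠ ≈ 26.57°
pole (1 + j250·0.0005) = 1 + j0.125 → |·| ≈ 1.0078, ∠ ≈ 7.13°
|T| = 0.0625 · 50.01 · 1.4142 / (12.54 · 1.118 · 1.0078) ≈ 0.31285
Gain = 20 log₁₀(0.31285) ≈ -10.09 dB
∠T = (88.85° + 45.00°) − (85.43° + 26.57° + 7.13°) = 14.72°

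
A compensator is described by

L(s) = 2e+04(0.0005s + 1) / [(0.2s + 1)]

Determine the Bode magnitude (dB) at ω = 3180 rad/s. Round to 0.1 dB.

At ω = 3180 rad/s:
zero (1 + j3180·0.0005) = 1 + j1.59 → |·| ≈ 1.8783, ∠ ≈ 57.83°
pole (1 + j3180·0.2) = 1 + j636 → |·| ≈ 636, ∠ ≈ 89.91°
|L| = 2e+04 · 1.8783 / (636) ≈ 59.066
Gain = 20 log₁₀(59.066) ≈ 35.43 dB

35.4 dB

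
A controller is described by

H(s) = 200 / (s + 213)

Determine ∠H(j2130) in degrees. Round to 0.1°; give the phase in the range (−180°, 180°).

Substitute s = j2130:
Numerator: 200 = 200 + j0
Denominator: (j2130) + 213 = 213 + j2130
|N| = √(200² + 0²) ≈ 200, ∠N ≈ 0.00°
|D| = √(213² + 2130²) ≈ 2140.6, ∠D ≈ 84.29°
∠H = 0.00° − 84.29° = -84.29°

-84.3°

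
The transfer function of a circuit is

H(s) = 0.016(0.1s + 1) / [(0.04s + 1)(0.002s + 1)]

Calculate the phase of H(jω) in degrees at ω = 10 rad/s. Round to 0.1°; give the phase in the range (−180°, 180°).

22.1°

At ω = 10 rad/s:
zero (1 + j10·0.1) = 1 + j1 → |·| ≈ 1.4142, ∠ ≈ 45.00°
pole (1 + j10·0.04) = 1 + j0.4 → |·| ≈ 1.077, ∠ ≈ 21.80°
pole (1 + j10·0.002) = 1 + j0.02 → |·| ≈ 1.0002, ∠ ≈ 1.15°
∠H = (45.00°) − (21.80° + 1.15°) = 22.05°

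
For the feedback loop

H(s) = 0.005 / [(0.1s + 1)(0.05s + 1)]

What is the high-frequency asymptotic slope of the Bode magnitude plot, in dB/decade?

-40 dB/decade

Each pole contributes −20 dB/decade at high frequency; each zero contributes +20 dB/decade.
Net: 0 zero(s) − 2 pole(s) → -40 dB/decade.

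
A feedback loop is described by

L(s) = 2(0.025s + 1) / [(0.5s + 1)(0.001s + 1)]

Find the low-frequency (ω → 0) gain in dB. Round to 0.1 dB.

L(0) = 2 · 1 / 1 = 2
20 log₁₀(2) ≈ 6.02 dB

6.0 dB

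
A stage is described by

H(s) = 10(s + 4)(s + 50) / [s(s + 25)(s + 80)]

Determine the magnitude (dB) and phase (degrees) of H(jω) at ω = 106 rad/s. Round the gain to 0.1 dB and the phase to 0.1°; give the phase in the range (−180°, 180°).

-21.8 dB, -67.1°

At s = jω = j106:
zero (s+4): 4 + j106 → |·| = √(4²+106²) = √11252 ≈ 106.08, ∠ = arctan(106/4) ≈ 87.84°
zero (s+50): 50 + j106 → |·| = √(50²+106²) = √13736 ≈ 117.2, ∠ = arctan(106/50) ≈ 64.75°
pole (s+25): 25 + j106 → |·| = √(25²+106²) = √11861 ≈ 108.91, ∠ = arctan(106/25) ≈ 76.73°
pole (s+80): 80 + j106 → |·| = √(80²+106²) = √17636 ≈ 132.8, ∠ = arctan(106/80) ≈ 52.96°
pole at origin: |s| = 106, ∠ = 90.00° (in denominator)
|H| = 10 · 12433 / 1.5331e+06 ≈ 0.081097
Gain = 20 log₁₀(0.081097) ≈ -21.82 dB
∠H = 152.59° − 219.69° = -67.10°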